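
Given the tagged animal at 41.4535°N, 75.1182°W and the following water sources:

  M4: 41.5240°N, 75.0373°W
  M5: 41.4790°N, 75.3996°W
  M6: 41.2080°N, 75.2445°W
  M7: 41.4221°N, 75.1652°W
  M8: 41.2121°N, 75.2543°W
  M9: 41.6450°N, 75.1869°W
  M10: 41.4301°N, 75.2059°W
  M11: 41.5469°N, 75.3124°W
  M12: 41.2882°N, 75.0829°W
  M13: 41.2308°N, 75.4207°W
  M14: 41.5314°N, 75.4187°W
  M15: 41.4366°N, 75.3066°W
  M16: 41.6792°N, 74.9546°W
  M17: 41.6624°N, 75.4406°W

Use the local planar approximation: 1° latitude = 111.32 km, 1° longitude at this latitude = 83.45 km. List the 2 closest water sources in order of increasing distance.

Distances from 41.4535°N, 75.1182°W:
M4: 10.3523 km
M5: 23.6538 km
M6: 29.2910 km
M7: 5.2537 km
M8: 29.1742 km
M9: 22.0752 km
M10: 7.7683 km
M11: 19.2546 km
M12: 18.6355 km
M13: 35.3812 km
M14: 26.5338 km
M15: 15.8341 km
M16: 28.5946 km
M17: 35.5615 km
Sorted: M7 (5.2537 km) < M10 (7.7683 km) < M4 (10.3523 km) < M15 (15.8341 km) < …

M7, M10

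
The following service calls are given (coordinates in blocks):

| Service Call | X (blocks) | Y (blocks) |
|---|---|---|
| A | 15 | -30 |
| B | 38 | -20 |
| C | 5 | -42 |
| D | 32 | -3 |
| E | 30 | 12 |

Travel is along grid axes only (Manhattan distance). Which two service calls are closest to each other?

D and E

Pairwise distances:
A–B: 33 blocks
A–C: 22 blocks
A–D: 44 blocks
A–E: 57 blocks
B–C: 55 blocks
B–D: 23 blocks
B–E: 40 blocks
C–D: 66 blocks
C–E: 79 blocks
D–E: 17 blocks
Closest pair: D–E at 17 blocks.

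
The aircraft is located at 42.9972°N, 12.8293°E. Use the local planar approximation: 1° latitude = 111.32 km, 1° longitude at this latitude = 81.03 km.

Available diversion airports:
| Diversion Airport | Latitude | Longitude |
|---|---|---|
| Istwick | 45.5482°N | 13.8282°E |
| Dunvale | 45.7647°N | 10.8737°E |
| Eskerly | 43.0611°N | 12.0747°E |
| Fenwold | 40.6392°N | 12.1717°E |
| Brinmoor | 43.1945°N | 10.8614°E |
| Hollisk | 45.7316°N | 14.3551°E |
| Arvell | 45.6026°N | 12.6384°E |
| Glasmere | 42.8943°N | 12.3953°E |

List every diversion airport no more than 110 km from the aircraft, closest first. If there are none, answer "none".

Distances from 42.9972°N, 12.8293°E:
Istwick: √((2.5510·111.32)² + (0.9989·81.03)²) = √(80643.118274 + 6551.423951) = 295.2872 km
Dunvale: √((2.7675·111.32)² + (-1.9556·81.03)²) = √(94912.115700 + 25110.290380) = 346.4425 km
Eskerly: √((0.0639·111.32)² + (-0.7546·81.03)²) = √(50.599720 + 3738.740130) = 61.5576 km
Fenwold: √((-2.3580·111.32)² + (-0.6576·81.03)²) = √(68902.344055 + 2839.326180) = 267.8464 km
Brinmoor: √((0.1973·111.32)² + (-1.9679·81.03)²) = √(482.392521 + 25427.152589) = 160.9644 km
Hollisk: √((2.7344·111.32)² + (1.5258·81.03)²) = √(92655.346834 + 15285.755158) = 328.5439 km
Arvell: √((2.6054·111.32)² + (-0.1909·81.03)²) = √(84119.215337 + 239.278421) = 290.4453 km
Glasmere: √((-0.1029·111.32)² + (-0.4340·81.03)²) = √(131.213085 + 1236.719296) = 36.9856 km
Threshold 110 km: Glasmere (36.9856 km), Eskerly (61.5576 km) are within range.

Glasmere, Eskerly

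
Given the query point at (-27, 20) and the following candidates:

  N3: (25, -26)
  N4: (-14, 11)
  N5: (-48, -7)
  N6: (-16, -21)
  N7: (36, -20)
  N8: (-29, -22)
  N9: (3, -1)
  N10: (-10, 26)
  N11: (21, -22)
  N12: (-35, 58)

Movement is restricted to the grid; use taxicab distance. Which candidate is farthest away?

N7

Distances from (-27, 20):
N3: |52| + |-46| = 52 + 46 = 98
N4: |13| + |-9| = 13 + 9 = 22
N5: |-21| + |-27| = 21 + 27 = 48
N6: |11| + |-41| = 11 + 41 = 52
N7: |63| + |-40| = 63 + 40 = 103
N8: |-2| + |-42| = 2 + 42 = 44
N9: |30| + |-21| = 30 + 21 = 51
N10: |17| + |6| = 17 + 6 = 23
N11: |48| + |-42| = 48 + 42 = 90
N12: |-8| + |38| = 8 + 38 = 46
Maximum: N7 at 103.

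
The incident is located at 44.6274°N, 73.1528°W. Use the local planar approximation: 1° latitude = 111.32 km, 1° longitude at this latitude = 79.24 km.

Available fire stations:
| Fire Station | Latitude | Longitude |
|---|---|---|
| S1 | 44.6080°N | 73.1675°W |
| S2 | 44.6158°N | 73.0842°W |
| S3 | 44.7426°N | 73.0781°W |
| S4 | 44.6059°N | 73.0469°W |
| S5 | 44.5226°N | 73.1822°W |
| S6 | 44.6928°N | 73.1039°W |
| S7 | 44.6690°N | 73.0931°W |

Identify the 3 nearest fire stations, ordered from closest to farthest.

Distances from 44.6274°N, 73.1528°W:
S1: √((-0.0194·111.32)² + (-0.0147·79.24)²) = √(4.663907 + 1.356824) = 2.4537 km
S2: √((-0.0116·111.32)² + (0.0686·79.24)²) = √(1.667487 + 29.548617) = 5.5871 km
S3: √((0.1152·111.32)² + (0.0747·79.24)²) = √(164.456617 + 35.037260) = 14.1242 km
S4: √((-0.0215·111.32)² + (0.1059·79.24)²) = √(5.728268 + 70.417541) = 8.7262 km
S5: √((-0.1048·111.32)² + (-0.0294·79.24)²) = √(136.103396 + 5.427297) = 11.8967 km
S6: √((0.0654·111.32)² + (0.0489·79.24)²) = √(53.003176 + 15.014354) = 8.2473 km
S7: √((0.0416·111.32)² + (0.0597·79.24)²) = √(21.445346 + 22.378841) = 6.6200 km
Sorted: S1 (2.4537 km) < S2 (5.5871 km) < S7 (6.6200 km) < S6 (8.2473 km) < S4 (8.7262 km) < …

S1, S2, S7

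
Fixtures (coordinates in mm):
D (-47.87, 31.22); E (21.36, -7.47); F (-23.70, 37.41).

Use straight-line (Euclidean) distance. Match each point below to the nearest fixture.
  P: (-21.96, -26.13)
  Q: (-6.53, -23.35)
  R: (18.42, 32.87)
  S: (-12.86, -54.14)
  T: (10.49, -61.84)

P→E; Q→E; R→E; S→E; T→E

P at (-21.96, -26.13):
  D: 62.93 mm
  E: 47.17 mm
  F: 63.56 mm
  → nearest: E (47.17 mm)
Q at (-6.53, -23.35):
  D: 68.46 mm
  E: 32.09 mm
  F: 63.14 mm
  → nearest: E (32.09 mm)
R at (18.42, 32.87):
  D: 66.31 mm
  E: 40.45 mm
  F: 42.36 mm
  → nearest: E (40.45 mm)
S at (-12.86, -54.14):
  D: 92.26 mm
  E: 57.87 mm
  F: 92.19 mm
  → nearest: E (57.87 mm)
T at (10.49, -61.84):
  D: 109.85 mm
  E: 55.45 mm
  F: 104.97 mm
  → nearest: E (55.45 mm)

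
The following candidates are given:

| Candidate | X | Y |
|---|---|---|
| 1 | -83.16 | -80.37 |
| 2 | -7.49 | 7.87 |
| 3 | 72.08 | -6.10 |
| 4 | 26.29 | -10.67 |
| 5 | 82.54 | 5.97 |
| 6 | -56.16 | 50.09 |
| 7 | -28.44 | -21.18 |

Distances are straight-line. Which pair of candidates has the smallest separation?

Pairwise distances:
1–2: 116.24
1–3: 172.09
1–4: 129.76
1–5: 186.85
1–6: 133.22
1–7: 80.61
2–3: 80.79
2–4: 38.53
2–5: 90.05
2–6: 64.43
2–7: 35.82
3–4: 46.02
3–5: 15.97
3–6: 140.01
3–7: 101.64
4–5: 58.66
4–6: 102.42
4–7: 55.73
5–6: 145.55
5–7: 114.25
6–7: 76.47
Closest pair: 3–5 at 15.97.

3 and 5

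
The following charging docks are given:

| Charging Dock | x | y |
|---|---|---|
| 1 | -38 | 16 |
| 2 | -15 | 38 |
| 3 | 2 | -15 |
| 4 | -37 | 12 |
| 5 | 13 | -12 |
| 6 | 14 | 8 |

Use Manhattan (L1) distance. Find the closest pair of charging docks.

1 and 4

Pairwise distances:
1–2: 45
1–3: 71
1–4: 5
1–5: 79
1–6: 60
2–3: 70
2–4: 48
2–5: 78
2–6: 59
3–4: 66
3–5: 14
3–6: 35
4–5: 74
4–6: 55
5–6: 21
Closest pair: 1–4 at 5.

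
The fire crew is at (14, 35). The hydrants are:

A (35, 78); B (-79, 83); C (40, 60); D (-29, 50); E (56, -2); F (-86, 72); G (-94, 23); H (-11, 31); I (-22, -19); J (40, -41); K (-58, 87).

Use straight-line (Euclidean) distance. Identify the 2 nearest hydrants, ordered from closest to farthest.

H, C

Distances from (14, 35):
A: √((21)² + (43)²) = √(441.000 + 1849.000) = 47.9
B: √((-93)² + (48)²) = √(8649.000 + 2304.000) = 104.7
C: √((26)² + (25)²) = √(676.000 + 625.000) = 36.1
D: √((-43)² + (15)²) = √(1849.000 + 225.000) = 45.5
E: √((42)² + (-37)²) = √(1764.000 + 1369.000) = 56.0
F: √((-100)² + (37)²) = √(10000.000 + 1369.000) = 106.6
G: √((-108)² + (-12)²) = √(11664.000 + 144.000) = 108.7
H: √((-25)² + (-4)²) = √(625.000 + 16.000) = 25.3
I: √((-36)² + (-54)²) = √(1296.000 + 2916.000) = 64.9
J: √((26)² + (-76)²) = √(676.000 + 5776.000) = 80.3
K: √((-72)² + (52)²) = √(5184.000 + 2704.000) = 88.8
Sorted: H (25.3) < C (36.1) < D (45.5) < A (47.9) < …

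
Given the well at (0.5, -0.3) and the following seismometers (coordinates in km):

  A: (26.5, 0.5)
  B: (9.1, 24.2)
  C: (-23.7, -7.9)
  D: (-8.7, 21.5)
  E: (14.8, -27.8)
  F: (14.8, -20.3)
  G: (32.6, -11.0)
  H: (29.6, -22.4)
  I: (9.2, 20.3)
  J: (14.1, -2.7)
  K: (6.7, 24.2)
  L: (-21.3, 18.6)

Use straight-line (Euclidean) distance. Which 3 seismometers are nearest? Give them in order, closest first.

Distances from (0.5, -0.3):
A: √((26.0)² + (0.8)²) = √(676.0000 + 0.6400) = 26.01 km
B: √((8.6)² + (24.5)²) = √(73.9600 + 600.2500) = 25.97 km
C: √((-24.2)² + (-7.6)²) = √(585.6400 + 57.7600) = 25.37 km
D: √((-9.2)² + (21.8)²) = √(84.6400 + 475.2400) = 23.66 km
E: √((14.3)² + (-27.5)²) = √(204.4900 + 756.2500) = 31.00 km
F: √((14.3)² + (-20.0)²) = √(204.4900 + 400.0000) = 24.59 km
G: √((32.1)² + (-10.7)²) = √(1030.4100 + 114.4900) = 33.84 km
H: √((29.1)² + (-22.1)²) = √(846.8100 + 488.4100) = 36.54 km
I: √((8.7)² + (20.6)²) = √(75.6900 + 424.3600) = 22.36 km
J: √((13.6)² + (-2.4)²) = √(184.9600 + 5.7600) = 13.81 km
K: √((6.2)² + (24.5)²) = √(38.4400 + 600.2500) = 25.27 km
L: √((-21.8)² + (18.9)²) = √(475.2400 + 357.2100) = 28.85 km
Sorted: J (13.81 km) < I (22.36 km) < D (23.66 km) < F (24.59 km) < K (25.27 km) < …

J, I, D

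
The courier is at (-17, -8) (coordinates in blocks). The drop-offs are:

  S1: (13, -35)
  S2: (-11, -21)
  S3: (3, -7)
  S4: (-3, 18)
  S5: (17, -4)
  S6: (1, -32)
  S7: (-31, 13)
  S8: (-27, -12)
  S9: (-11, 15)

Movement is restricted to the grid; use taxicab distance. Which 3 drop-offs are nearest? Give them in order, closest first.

S8, S2, S3

Distances from (-17, -8):
S1: |30| + |-27| = 30 + 27 = 57 blocks
S2: |6| + |-13| = 6 + 13 = 19 blocks
S3: |20| + |1| = 20 + 1 = 21 blocks
S4: |14| + |26| = 14 + 26 = 40 blocks
S5: |34| + |4| = 34 + 4 = 38 blocks
S6: |18| + |-24| = 18 + 24 = 42 blocks
S7: |-14| + |21| = 14 + 21 = 35 blocks
S8: |-10| + |-4| = 10 + 4 = 14 blocks
S9: |6| + |23| = 6 + 23 = 29 blocks
Sorted: S8 (14 blocks) < S2 (19 blocks) < S3 (21 blocks) < S9 (29 blocks) < S7 (35 blocks) < …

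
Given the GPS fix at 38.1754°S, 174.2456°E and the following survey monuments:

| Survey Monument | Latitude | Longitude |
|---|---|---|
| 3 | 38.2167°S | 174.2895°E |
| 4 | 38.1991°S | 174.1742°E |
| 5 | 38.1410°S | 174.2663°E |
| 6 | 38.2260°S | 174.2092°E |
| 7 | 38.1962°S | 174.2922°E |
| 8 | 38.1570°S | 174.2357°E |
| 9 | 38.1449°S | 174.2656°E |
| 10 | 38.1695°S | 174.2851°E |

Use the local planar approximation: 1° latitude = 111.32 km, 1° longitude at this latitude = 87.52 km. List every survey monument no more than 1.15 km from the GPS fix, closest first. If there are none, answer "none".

Distances from 38.1754°S, 174.2456°E:
3: 5.9916 km
4: 6.7830 km
5: 4.2363 km
6: 6.4713 km
7: 4.6899 km
8: 2.2240 km
9: 3.8199 km
10: 3.5189 km
Threshold 1.15 km: none within range.

none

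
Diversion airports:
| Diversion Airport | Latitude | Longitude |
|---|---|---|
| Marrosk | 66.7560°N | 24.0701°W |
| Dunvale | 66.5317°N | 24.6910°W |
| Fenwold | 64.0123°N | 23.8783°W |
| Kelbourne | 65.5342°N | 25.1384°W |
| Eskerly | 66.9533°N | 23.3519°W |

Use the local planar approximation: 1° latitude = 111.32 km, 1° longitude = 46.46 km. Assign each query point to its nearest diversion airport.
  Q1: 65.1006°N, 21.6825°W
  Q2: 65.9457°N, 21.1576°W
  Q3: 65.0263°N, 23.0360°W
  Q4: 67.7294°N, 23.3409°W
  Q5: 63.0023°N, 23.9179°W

Q1→Fenwold; Q2→Eskerly; Q3→Kelbourne; Q4→Eskerly; Q5→Fenwold

Q1 at 65.1006°N, 21.6825°W:
  Marrosk: 215.0902 km
  Dunvale: 211.9356 km
  Fenwold: 158.3814 km
  Kelbourne: 167.6595 km
  Eskerly: 220.3443 km
  → nearest: Fenwold (158.3814 km)
Q2 at 65.9457°N, 21.1576°W:
  Marrosk: 162.6241 km
  Dunvale: 176.6479 km
  Fenwold: 249.6000 km
  Kelbourne: 190.5365 km
  Eskerly: 151.5732 km
  → nearest: Eskerly (151.5732 km)
Q3 at 65.0263°N, 23.0360°W:
  Marrosk: 198.4536 km
  Dunvale: 184.3792 km
  Fenwold: 119.4695 km
  Kelbourne: 112.8610 km
  Eskerly: 215.0151 km
  → nearest: Kelbourne (112.8610 km)
Q4 at 67.7294°N, 23.3409°W:
  Marrosk: 113.5315 km
  Dunvale: 147.3460 km
  Fenwold: 414.5402 km
  Kelbourne: 258.2455 km
  Eskerly: 86.3970 km
  → nearest: Eskerly (86.3970 km)
Q5 at 63.0023°N, 23.9179°W:
  Marrosk: 417.9217 km
  Dunvale: 394.5312 km
  Fenwold: 112.4483 km
  Kelbourne: 287.4986 km
  Eskerly: 440.6107 km
  → nearest: Fenwold (112.4483 km)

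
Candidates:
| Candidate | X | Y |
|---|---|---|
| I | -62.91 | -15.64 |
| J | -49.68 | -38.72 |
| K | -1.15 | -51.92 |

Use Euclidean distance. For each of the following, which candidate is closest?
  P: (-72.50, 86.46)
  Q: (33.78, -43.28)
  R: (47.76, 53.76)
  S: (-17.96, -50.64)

P→I; Q→K; R→K; S→K

P at (-72.50, 86.46):
  I: √((9.59)² + (-102.10)²) = √(91.9681 + 10424.4100) = 102.55
  J: √((22.82)² + (-125.18)²) = √(520.7524 + 15670.0324) = 127.24
  K: √((71.35)² + (-138.38)²) = √(5090.8225 + 19149.0244) = 155.69
  → nearest: I (102.55)
Q at (33.78, -43.28):
  I: √((-96.69)² + (27.64)²) = √(9348.9561 + 763.9696) = 100.56
  J: √((-83.46)² + (4.56)²) = √(6965.5716 + 20.7936) = 83.58
  K: √((-34.93)² + (-8.64)²) = √(1220.1049 + 74.6496) = 35.98
  → nearest: K (35.98)
R at (47.76, 53.76):
  I: √((-110.67)² + (-69.40)²) = √(12247.8489 + 4816.3600) = 130.63
  J: √((-97.44)² + (-92.48)²) = √(9494.5536 + 8552.5504) = 134.34
  K: √((-48.91)² + (-105.68)²) = √(2392.1881 + 11168.2624) = 116.45
  → nearest: K (116.45)
S at (-17.96, -50.64):
  I: √((-44.95)² + (35.00)²) = √(2020.5025 + 1225.0000) = 56.97
  J: √((-31.72)² + (11.92)²) = √(1006.1584 + 142.0864) = 33.89
  K: √((16.81)² + (-1.28)²) = √(282.5761 + 1.6384) = 16.86
  → nearest: K (16.86)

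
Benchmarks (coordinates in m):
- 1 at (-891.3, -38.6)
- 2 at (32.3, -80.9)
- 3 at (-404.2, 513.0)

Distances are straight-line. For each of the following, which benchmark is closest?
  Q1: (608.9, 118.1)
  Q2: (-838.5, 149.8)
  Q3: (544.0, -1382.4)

Q1→2; Q2→1; Q3→2

Q1 at (608.9, 118.1):
  1: √((-1500.2)² + (-156.7)²) = √(2250600.040 + 24554.890) = 1508.4 m
  2: √((-576.6)² + (-199.0)²) = √(332467.560 + 39601.000) = 610.0 m
  3: √((-1013.1)² + (394.9)²) = √(1026371.610 + 155946.010) = 1087.3 m
  → nearest: 2 (610.0 m)
Q2 at (-838.5, 149.8):
  1: √((-52.8)² + (-188.4)²) = √(2787.840 + 35494.560) = 195.7 m
  2: √((870.8)² + (-230.7)²) = √(758292.640 + 53222.490) = 900.8 m
  3: √((434.3)² + (363.2)²) = √(188616.490 + 131914.240) = 566.2 m
  → nearest: 1 (195.7 m)
Q3 at (544.0, -1382.4):
  1: √((-1435.3)² + (1343.8)²) = √(2060086.090 + 1805798.440) = 1966.2 m
  2: √((-511.7)² + (1301.5)²) = √(261836.890 + 1693902.250) = 1398.5 m
  3: √((-948.2)² + (1895.4)²) = √(899083.240 + 3592541.160) = 2119.3 m
  → nearest: 2 (1398.5 m)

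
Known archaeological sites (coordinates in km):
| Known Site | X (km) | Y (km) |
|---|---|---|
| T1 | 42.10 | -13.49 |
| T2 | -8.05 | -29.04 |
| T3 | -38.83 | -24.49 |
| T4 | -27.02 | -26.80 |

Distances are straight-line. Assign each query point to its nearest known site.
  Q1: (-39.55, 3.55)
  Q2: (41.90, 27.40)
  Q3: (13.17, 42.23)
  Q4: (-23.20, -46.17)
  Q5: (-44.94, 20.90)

Q1 at (-39.55, 3.55):
  T1: √((81.65)² + (-17.04)²) = √(6666.7225 + 290.3616) = 83.41 km
  T2: √((31.50)² + (-32.59)²) = √(992.2500 + 1062.1081) = 45.33 km
  T3: √((0.72)² + (-28.04)²) = √(0.5184 + 786.2416) = 28.05 km
  T4: √((12.53)² + (-30.35)²) = √(157.0009 + 921.1225) = 32.83 km
  → nearest: T3 (28.05 km)
Q2 at (41.90, 27.40):
  T1: √((0.20)² + (-40.89)²) = √(0.0400 + 1671.9921) = 40.89 km
  T2: √((-49.95)² + (-56.44)²) = √(2495.0025 + 3185.4736) = 75.37 km
  T3: √((-80.73)² + (-51.89)²) = √(6517.3329 + 2692.5721) = 95.97 km
  T4: √((-68.92)² + (-54.20)²) = √(4749.9664 + 2937.6400) = 87.68 km
  → nearest: T1 (40.89 km)
Q3 at (13.17, 42.23):
  T1: √((28.93)² + (-55.72)²) = √(836.9449 + 3104.7184) = 62.78 km
  T2: √((-21.22)² + (-71.27)²) = √(450.2884 + 5079.4129) = 74.36 km
  T3: √((-52.00)² + (-66.72)²) = √(2704.0000 + 4451.5584) = 84.59 km
  T4: √((-40.19)² + (-69.03)²) = √(1615.2361 + 4765.1409) = 79.88 km
  → nearest: T1 (62.78 km)
Q4 at (-23.20, -46.17):
  T1: √((65.30)² + (32.68)²) = √(4264.0900 + 1067.9824) = 73.02 km
  T2: √((15.15)² + (17.13)²) = √(229.5225 + 293.4369) = 22.87 km
  T3: √((-15.63)² + (21.68)²) = √(244.2969 + 470.0224) = 26.73 km
  T4: √((-3.82)² + (19.37)²) = √(14.5924 + 375.1969) = 19.74 km
  → nearest: T4 (19.74 km)
Q5 at (-44.94, 20.90):
  T1: √((87.04)² + (-34.39)²) = √(7575.9616 + 1182.6721) = 93.59 km
  T2: √((36.89)² + (-49.94)²) = √(1360.8721 + 2494.0036) = 62.09 km
  T3: √((6.11)² + (-45.39)²) = √(37.3321 + 2060.2521) = 45.80 km
  T4: √((17.92)² + (-47.70)²) = √(321.1264 + 2275.2900) = 50.96 km
  → nearest: T3 (45.80 km)

Q1→T3; Q2→T1; Q3→T1; Q4→T4; Q5→T3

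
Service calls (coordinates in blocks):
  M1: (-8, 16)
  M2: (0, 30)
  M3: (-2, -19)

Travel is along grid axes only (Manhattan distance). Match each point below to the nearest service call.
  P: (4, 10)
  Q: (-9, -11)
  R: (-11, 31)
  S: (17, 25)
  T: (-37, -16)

P→M1; Q→M3; R→M2; S→M2; T→M3

P at (4, 10):
  M1: 18 blocks
  M2: 24 blocks
  M3: 35 blocks
  → nearest: M1 (18 blocks)
Q at (-9, -11):
  M1: 28 blocks
  M2: 50 blocks
  M3: 15 blocks
  → nearest: M3 (15 blocks)
R at (-11, 31):
  M1: 18 blocks
  M2: 12 blocks
  M3: 59 blocks
  → nearest: M2 (12 blocks)
S at (17, 25):
  M1: 34 blocks
  M2: 22 blocks
  M3: 63 blocks
  → nearest: M2 (22 blocks)
T at (-37, -16):
  M1: 61 blocks
  M2: 83 blocks
  M3: 38 blocks
  → nearest: M3 (38 blocks)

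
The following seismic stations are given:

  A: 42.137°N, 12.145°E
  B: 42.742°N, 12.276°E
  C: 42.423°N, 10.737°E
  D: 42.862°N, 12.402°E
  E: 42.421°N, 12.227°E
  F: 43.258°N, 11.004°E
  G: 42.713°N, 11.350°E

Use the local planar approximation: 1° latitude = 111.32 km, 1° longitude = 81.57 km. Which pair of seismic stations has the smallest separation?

Pairwise distances:
A–B: √((0.605·111.32)² + (0.131·81.57)²) = √(4535.83392 + 114.18354) = 68.191 km
A–C: √((0.286·111.32)² + (-1.408·81.57)²) = √(1013.62768 + 13190.65113) = 119.182 km
A–D: √((0.725·111.32)² + (0.257·81.57)²) = √(6513.61985 + 439.46791) = 83.385 km
A–E: √((0.284·111.32)² + (0.082·81.57)²) = √(999.50064 + 44.73924) = 32.315 km
A–F: √((1.121·111.32)² + (-1.141·81.57)²) = √(15572.47422 + 8662.27991) = 155.675 km
A–G: √((0.576·111.32)² + (-0.795·81.57)²) = √(4111.41544 + 4205.28256) = 91.196 km
B–C: √((-0.319·111.32)² + (-1.539·81.57)²) = √(1261.03680 + 15759.34504) = 130.462 km
B–D: √((0.120·111.32)² + (0.126·81.57)²) = √(178.44685 + 105.63358) = 16.855 km
B–E: √((-0.321·111.32)² + (-0.049·81.57)²) = √(1276.89875 + 15.97545) = 35.957 km
B–F: √((0.516·111.32)² + (-1.272·81.57)²) = √(3299.48227 + 10765.52335) = 118.596 km
B–G: √((-0.029·111.32)² + (-0.926·81.57)²) = √(10.42179 + 5705.35796) = 75.603 km
C–D: √((0.439·111.32)² + (1.665·81.57)²) = √(2388.22608 + 18445.45618) = 144.339 km
C–E: √((-0.002·111.32)² + (1.490·81.57)²) = √(0.04957 + 14771.80144) = 121.540 km
C–F: √((0.835·111.32)² + (0.267·81.57)²) = √(8640.11148 + 474.33312) = 95.470 km
C–G: √((0.290·111.32)² + (0.613·81.57)²) = √(1042.17918 + 2500.24101) = 59.518 km
D–E: √((-0.441·111.32)² + (-0.175·81.57)²) = √(2410.03625 + 203.76849) = 51.125 km
D–F: √((0.396·111.32)² + (-1.398·81.57)²) = √(1943.28620 + 13003.94930) = 122.259 km
D–G: √((-0.149·111.32)² + (-1.052·81.57)²) = √(275.11795 + 7363.63756) = 87.400 km
E–F: √((0.837·111.32)² + (-1.223·81.57)²) = √(8681.55081 + 9952.07955) = 136.505 km
E–G: √((0.292·111.32)² + (-0.877·81.57)²) = √(1056.60363 + 5117.52663) = 78.576 km
F–G: √((-0.545·111.32)² + (0.346·81.57)²) = √(3680.77610 + 796.55015) = 66.913 km
Closest pair: B–D at 16.855 km.

B and D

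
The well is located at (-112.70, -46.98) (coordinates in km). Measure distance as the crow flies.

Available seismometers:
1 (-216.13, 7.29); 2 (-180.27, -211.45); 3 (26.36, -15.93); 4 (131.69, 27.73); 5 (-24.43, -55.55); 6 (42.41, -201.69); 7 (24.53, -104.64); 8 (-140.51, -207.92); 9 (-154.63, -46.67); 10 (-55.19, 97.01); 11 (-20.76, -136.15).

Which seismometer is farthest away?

4

Distances from (-112.70, -46.98):
1: √((-103.43)² + (54.27)²) = √(10697.7649 + 2945.2329) = 116.80 km
2: √((-67.57)² + (-164.47)²) = √(4565.7049 + 27050.3809) = 177.81 km
3: √((139.06)² + (31.05)²) = √(19337.6836 + 964.1025) = 142.48 km
4: √((244.39)² + (74.71)²) = √(59726.4721 + 5581.5841) = 255.55 km
5: √((88.27)² + (-8.57)²) = √(7791.5929 + 73.4449) = 88.69 km
6: √((155.11)² + (-154.71)²) = √(24059.1121 + 23935.1841) = 219.08 km
7: √((137.23)² + (-57.66)²) = √(18832.0729 + 3324.6756) = 148.85 km
8: √((-27.81)² + (-160.94)²) = √(773.3961 + 25901.6836) = 163.33 km
9: √((-41.93)² + (0.31)²) = √(1758.1249 + 0.0961) = 41.93 km
10: √((57.51)² + (143.99)²) = √(3307.4001 + 20733.1201) = 155.05 km
11: √((91.94)² + (-89.17)²) = √(8452.9636 + 7951.2889) = 128.08 km
Maximum: 4 at 255.55 km.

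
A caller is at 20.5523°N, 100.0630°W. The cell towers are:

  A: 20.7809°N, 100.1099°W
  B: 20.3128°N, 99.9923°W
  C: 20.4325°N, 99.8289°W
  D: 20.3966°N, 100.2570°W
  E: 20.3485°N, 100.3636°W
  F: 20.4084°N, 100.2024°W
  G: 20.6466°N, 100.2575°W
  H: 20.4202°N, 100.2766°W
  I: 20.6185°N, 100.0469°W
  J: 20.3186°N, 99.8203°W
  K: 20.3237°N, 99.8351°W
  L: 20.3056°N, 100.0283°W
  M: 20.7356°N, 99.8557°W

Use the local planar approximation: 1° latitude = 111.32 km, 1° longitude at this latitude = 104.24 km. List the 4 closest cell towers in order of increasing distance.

I, F, G, A

Distances from 20.5523°N, 100.0630°W:
A: √((0.2286·111.32)² + (-0.0469·104.24)²) = √(647.588082 + 23.900913) = 25.9131 km
B: √((-0.2395·111.32)² + (0.0707·104.24)²) = √(710.816386 + 54.313480) = 27.6610 km
C: √((-0.1198·111.32)² + (0.2341·104.24)²) = √(177.852523 + 595.486106) = 27.8090 km
D: √((-0.1557·111.32)² + (-0.1940·104.24)²) = √(300.416388 + 408.951933) = 26.6340 km
E: √((-0.2038·111.32)² + (-0.3006·104.24)²) = √(514.700695 + 981.853648) = 38.6853 km
F: √((-0.1439·111.32)² + (-0.1394·104.24)²) = √(256.606695 + 211.151588) = 21.6277 km
G: √((0.0943·111.32)² + (-0.1945·104.24)²) = √(110.197002 + 411.062649) = 22.8311 km
H: √((-0.1321·111.32)² + (-0.2136·104.24)²) = √(216.247966 + 495.759793) = 26.6835 km
I: √((0.0662·111.32)² + (0.0161·104.24)²) = √(54.307821 + 2.816570) = 7.5581 km
J: √((-0.2337·111.32)² + (0.2427·104.24)²) = √(676.805408 + 640.041830) = 36.2884 km
K: √((-0.2286·111.32)² + (0.2279·104.24)²) = √(647.588082 + 564.361600) = 34.8131 km
L: √((-0.2467·111.32)² + (0.0347·104.24)²) = √(754.196815 + 13.083615) = 27.6998 km
M: √((0.1833·111.32)² + (0.2073·104.24)²) = √(416.362229 + 466.946807) = 29.7205 km
Sorted: I (7.5581 km) < F (21.6277 km) < G (22.8311 km) < A (25.9131 km) < D (26.6340 km) < H (26.6835 km) < …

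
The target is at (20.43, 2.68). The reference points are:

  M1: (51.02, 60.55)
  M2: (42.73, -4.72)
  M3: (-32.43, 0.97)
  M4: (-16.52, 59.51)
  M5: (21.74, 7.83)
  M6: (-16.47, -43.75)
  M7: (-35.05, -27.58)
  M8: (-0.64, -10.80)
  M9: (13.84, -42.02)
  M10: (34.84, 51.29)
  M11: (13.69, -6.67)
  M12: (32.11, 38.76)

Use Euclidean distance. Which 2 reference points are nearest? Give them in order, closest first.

M5, M11

Distances from (20.43, 2.68):
M1: 65.46
M2: 23.50
M3: 52.89
M4: 67.79
M5: 5.31
M6: 59.31
M7: 63.20
M8: 25.01
M9: 45.18
M10: 50.70
M11: 11.53
M12: 37.92
Sorted: M5 (5.31) < M11 (11.53) < M2 (23.50) < M8 (25.01) < …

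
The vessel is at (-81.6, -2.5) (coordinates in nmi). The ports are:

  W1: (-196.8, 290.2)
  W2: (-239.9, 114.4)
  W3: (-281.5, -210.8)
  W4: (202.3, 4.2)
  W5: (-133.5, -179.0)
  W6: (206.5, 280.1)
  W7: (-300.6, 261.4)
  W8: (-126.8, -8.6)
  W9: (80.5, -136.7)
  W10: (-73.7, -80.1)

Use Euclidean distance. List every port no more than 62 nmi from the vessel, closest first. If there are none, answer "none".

W8

Distances from (-81.6, -2.5):
W1: √((-115.2)² + (292.7)²) = √(13271.040 + 85673.290) = 314.6 nmi
W2: √((-158.3)² + (116.9)²) = √(25058.890 + 13665.610) = 196.8 nmi
W3: √((-199.9)² + (-208.3)²) = √(39960.010 + 43388.890) = 288.7 nmi
W4: √((283.9)² + (6.7)²) = √(80599.210 + 44.890) = 284.0 nmi
W5: √((-51.9)² + (-176.5)²) = √(2693.610 + 31152.250) = 184.0 nmi
W6: √((288.1)² + (282.6)²) = √(83001.610 + 79862.760) = 403.6 nmi
W7: √((-219.0)² + (263.9)²) = √(47961.000 + 69643.210) = 342.9 nmi
W8: √((-45.2)² + (-6.1)²) = √(2043.040 + 37.210) = 45.6 nmi
W9: √((162.1)² + (-134.2)²) = √(26276.410 + 18009.640) = 210.4 nmi
W10: √((7.9)² + (-77.6)²) = √(62.410 + 6021.760) = 78.0 nmi
Threshold 62 nmi: W8 (45.6 nmi) is within range.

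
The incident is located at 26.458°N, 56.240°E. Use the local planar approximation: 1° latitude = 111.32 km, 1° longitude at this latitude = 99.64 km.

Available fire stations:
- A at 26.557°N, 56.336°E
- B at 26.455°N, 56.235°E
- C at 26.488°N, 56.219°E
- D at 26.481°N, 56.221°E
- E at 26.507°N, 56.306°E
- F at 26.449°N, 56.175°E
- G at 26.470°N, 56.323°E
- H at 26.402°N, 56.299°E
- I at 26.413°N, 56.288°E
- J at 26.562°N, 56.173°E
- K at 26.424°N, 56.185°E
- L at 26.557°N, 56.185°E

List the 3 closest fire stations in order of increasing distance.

Distances from 26.458°N, 56.240°E:
A: √((0.099·111.32)² + (0.096·99.64)²) = √(121.45539 + 91.49764) = 14.593 km
B: √((-0.003·111.32)² + (-0.005·99.64)²) = √(0.11153 + 0.24820) = 0.600 km
C: √((0.030·111.32)² + (-0.021·99.64)²) = √(11.15293 + 4.37831) = 3.941 km
D: √((0.023·111.32)² + (-0.019·99.64)²) = √(6.55544 + 3.58405) = 3.184 km
E: √((0.049·111.32)² + (0.066·99.64)²) = √(29.75353 + 43.24693) = 8.544 km
F: √((-0.009·111.32)² + (-0.065·99.64)²) = √(1.00376 + 41.94635) = 6.554 km
G: √((0.012·111.32)² + (0.083·99.64)²) = √(1.78447 + 68.39488) = 8.377 km
H: √((-0.056·111.32)² + (0.059·99.64)²) = √(38.86176 + 34.55982) = 8.569 km
I: √((-0.045·111.32)² + (0.048·99.64)²) = √(25.09409 + 22.87441) = 6.926 km
J: √((0.104·111.32)² + (-0.067·99.64)²) = √(134.03341 + 44.56737) = 13.364 km
K: √((-0.034·111.32)² + (-0.055·99.64)²) = √(14.32532 + 30.03259) = 6.660 km
L: √((0.099·111.32)² + (-0.055·99.64)²) = √(121.45539 + 30.03259) = 12.308 km
Sorted: B (0.600 km) < D (3.184 km) < C (3.941 km) < F (6.554 km) < K (6.660 km) < …

B, D, C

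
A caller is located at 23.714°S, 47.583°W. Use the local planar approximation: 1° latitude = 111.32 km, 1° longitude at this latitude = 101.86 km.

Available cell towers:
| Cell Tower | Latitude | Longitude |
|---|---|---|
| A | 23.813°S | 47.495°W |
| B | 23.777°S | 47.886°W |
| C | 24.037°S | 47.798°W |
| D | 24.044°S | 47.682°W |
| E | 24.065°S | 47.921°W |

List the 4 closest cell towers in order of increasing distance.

Distances from 23.714°S, 47.583°W:
A: 14.206 km
B: 31.650 km
C: 42.101 km
D: 38.095 km
E: 52.077 km
Sorted: A (14.206 km) < B (31.650 km) < D (38.095 km) < C (42.101 km) < E (52.077 km)

A, B, D, C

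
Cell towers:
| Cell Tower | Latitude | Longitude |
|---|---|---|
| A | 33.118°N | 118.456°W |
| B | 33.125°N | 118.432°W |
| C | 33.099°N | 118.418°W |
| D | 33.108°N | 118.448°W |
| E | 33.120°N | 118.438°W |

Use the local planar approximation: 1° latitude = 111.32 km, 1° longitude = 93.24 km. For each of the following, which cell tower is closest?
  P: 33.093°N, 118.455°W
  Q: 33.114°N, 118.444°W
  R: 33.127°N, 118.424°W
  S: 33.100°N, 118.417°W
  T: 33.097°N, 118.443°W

P at 33.093°N, 118.455°W:
  A: √((0.025·111.32)² + (-0.001·93.24)²) = √(7.74509 + 0.00869) = 2.785 km
  B: √((0.032·111.32)² + (0.023·93.24)²) = √(12.68955 + 4.59897) = 4.158 km
  C: √((0.006·111.32)² + (0.037·93.24)²) = √(0.44612 + 11.90167) = 3.514 km
  D: √((0.015·111.32)² + (0.007·93.24)²) = √(2.78823 + 0.42599) = 1.793 km
  E: √((0.027·111.32)² + (0.017·93.24)²) = √(9.03387 + 2.51248) = 3.398 km
  → nearest: D (1.793 km)
Q at 33.114°N, 118.444°W:
  A: √((0.004·111.32)² + (-0.012·93.24)²) = √(0.19827 + 1.25189) = 1.204 km
  B: √((0.011·111.32)² + (0.012·93.24)²) = √(1.49945 + 1.25189) = 1.659 km
  C: √((-0.015·111.32)² + (0.026·93.24)²) = √(2.78823 + 5.87694) = 2.944 km
  D: √((-0.006·111.32)² + (-0.004·93.24)²) = √(0.44612 + 0.13910) = 0.765 km
  E: √((0.006·111.32)² + (0.006·93.24)²) = √(0.44612 + 0.31297) = 0.871 km
  → nearest: D (0.765 km)
R at 33.127°N, 118.424°W:
  A: √((-0.009·111.32)² + (-0.032·93.24)²) = √(1.00376 + 8.90235) = 3.147 km
  B: √((-0.002·111.32)² + (-0.008·93.24)²) = √(0.04957 + 0.55640) = 0.778 km
  C: √((-0.028·111.32)² + (0.006·93.24)²) = √(9.71544 + 0.31297) = 3.167 km
  D: √((-0.019·111.32)² + (-0.024·93.24)²) = √(4.47356 + 5.00757) = 3.079 km
  E: √((-0.007·111.32)² + (-0.014·93.24)²) = √(0.60721 + 1.70396) = 1.520 km
  → nearest: B (0.778 km)
S at 33.100°N, 118.417°W:
  A: √((0.018·111.32)² + (-0.039·93.24)²) = √(4.01505 + 13.22311) = 4.152 km
  B: √((0.025·111.32)² + (-0.015·93.24)²) = √(7.74509 + 1.95608) = 3.115 km
  C: √((-0.001·111.32)² + (-0.001·93.24)²) = √(0.01239 + 0.00869) = 0.145 km
  D: √((0.008·111.32)² + (-0.031·93.24)²) = √(0.79310 + 8.35464) = 3.025 km
  E: √((0.020·111.32)² + (-0.021·93.24)²) = √(4.95686 + 3.83392) = 2.965 km
  → nearest: C (0.145 km)
T at 33.097°N, 118.443°W:
  A: √((0.021·111.32)² + (-0.013·93.24)²) = √(5.46493 + 1.46923) = 2.633 km
  B: √((0.028·111.32)² + (0.011·93.24)²) = √(9.71544 + 1.05194) = 3.281 km
  C: √((0.002·111.32)² + (0.025·93.24)²) = √(0.04957 + 5.43356) = 2.342 km
  D: √((0.011·111.32)² + (-0.005·93.24)²) = √(1.49945 + 0.21734) = 1.310 km
  E: √((0.023·111.32)² + (0.005·93.24)²) = √(6.55544 + 0.21734) = 2.602 km
  → nearest: D (1.310 km)

P→D; Q→D; R→B; S→C; T→D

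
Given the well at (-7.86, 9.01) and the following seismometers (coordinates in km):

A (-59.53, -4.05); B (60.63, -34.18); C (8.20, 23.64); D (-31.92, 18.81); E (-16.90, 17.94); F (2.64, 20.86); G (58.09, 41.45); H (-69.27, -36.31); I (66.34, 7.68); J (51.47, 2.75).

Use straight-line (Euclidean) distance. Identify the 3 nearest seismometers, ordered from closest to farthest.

Distances from (-7.86, 9.01):
A: √((-51.67)² + (-13.06)²) = √(2669.7889 + 170.5636) = 53.29 km
B: √((68.49)² + (-43.19)²) = √(4690.8801 + 1865.3761) = 80.97 km
C: √((16.06)² + (14.63)²) = √(257.9236 + 214.0369) = 21.72 km
D: √((-24.06)² + (9.80)²) = √(578.8836 + 96.0400) = 25.98 km
E: √((-9.04)² + (8.93)²) = √(81.7216 + 79.7449) = 12.71 km
F: √((10.50)² + (11.85)²) = √(110.2500 + 140.4225) = 15.83 km
G: √((65.95)² + (32.44)²) = √(4349.4025 + 1052.3536) = 73.50 km
H: √((-61.41)² + (-45.32)²) = √(3771.1881 + 2053.9024) = 76.32 km
I: √((74.20)² + (-1.33)²) = √(5505.6400 + 1.7689) = 74.21 km
J: √((59.33)² + (-6.26)²) = √(3520.0489 + 39.1876) = 59.66 km
Sorted: E (12.71 km) < F (15.83 km) < C (21.72 km) < D (25.98 km) < A (53.29 km) < …

E, F, C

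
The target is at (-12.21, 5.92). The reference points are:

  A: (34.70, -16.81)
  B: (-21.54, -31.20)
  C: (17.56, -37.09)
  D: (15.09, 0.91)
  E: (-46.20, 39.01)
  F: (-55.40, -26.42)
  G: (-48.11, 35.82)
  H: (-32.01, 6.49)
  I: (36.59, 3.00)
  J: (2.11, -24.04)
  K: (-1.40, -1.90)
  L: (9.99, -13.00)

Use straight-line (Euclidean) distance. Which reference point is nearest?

K

Distances from (-12.21, 5.92):
A: √((46.91)² + (-22.73)²) = √(2200.5481 + 516.6529) = 52.13
B: √((-9.33)² + (-37.12)²) = √(87.0489 + 1377.8944) = 38.27
C: √((29.77)² + (-43.01)²) = √(886.2529 + 1849.8601) = 52.31
D: √((27.30)² + (-5.01)²) = √(745.2900 + 25.1001) = 27.76
E: √((-33.99)² + (33.09)²) = √(1155.3201 + 1094.9481) = 47.44
F: √((-43.19)² + (-32.34)²) = √(1865.3761 + 1045.8756) = 53.96
G: √((-35.90)² + (29.90)²) = √(1288.8100 + 894.0100) = 46.72
H: √((-19.80)² + (0.57)²) = √(392.0400 + 0.3249) = 19.81
I: √((48.80)² + (-2.92)²) = √(2381.4400 + 8.5264) = 48.89
J: √((14.32)² + (-29.96)²) = √(205.0624 + 897.6016) = 33.21
K: √((10.81)² + (-7.82)²) = √(116.8561 + 61.1524) = 13.34
L: √((22.20)² + (-18.92)²) = √(492.8400 + 357.9664) = 29.17
Minimum: K at 13.34.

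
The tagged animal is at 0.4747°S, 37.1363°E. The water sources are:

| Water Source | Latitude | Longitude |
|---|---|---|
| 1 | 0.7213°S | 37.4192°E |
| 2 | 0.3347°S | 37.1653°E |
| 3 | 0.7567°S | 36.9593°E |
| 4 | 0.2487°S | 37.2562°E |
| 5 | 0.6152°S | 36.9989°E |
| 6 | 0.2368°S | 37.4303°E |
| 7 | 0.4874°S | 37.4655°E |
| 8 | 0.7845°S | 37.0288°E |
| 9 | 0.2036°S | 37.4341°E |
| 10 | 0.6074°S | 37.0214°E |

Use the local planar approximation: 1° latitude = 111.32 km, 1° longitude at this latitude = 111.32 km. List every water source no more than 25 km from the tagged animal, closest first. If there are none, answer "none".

2, 10, 5

Distances from 0.4747°S, 37.1363°E:
1: √((-0.2466·111.32)² + (0.2829·111.32)²) = √(753.585511 + 991.773021) = 41.7775 km
2: √((0.1400·111.32)² + (0.0290·111.32)²) = √(242.885991 + 10.421792) = 15.9156 km
3: √((-0.2820·111.32)² + (-0.1770·111.32)²) = √(985.472732 + 388.233429) = 37.0635 km
4: √((0.2260·111.32)² + (0.1199·111.32)²) = √(632.941065 + 178.149563) = 28.4797 km
5: √((-0.1405·111.32)² + (-0.1374·111.32)²) = √(244.623989 + 233.948282) = 21.8763 km
6: √((0.2379·111.32)² + (0.2940·111.32)²) = √(701.350772 + 1071.127220) = 42.1008 km
7: √((-0.0127·111.32)² + (0.3292·111.32)²) = √(1.998729 + 1342.969187) = 36.6738 km
8: √((-0.3098·111.32)² + (-0.1075·111.32)²) = √(1189.348755 + 143.206696) = 36.5042 km
9: √((0.2711·111.32)² + (0.2978·111.32)²) = √(910.763108 + 1098.995166) = 44.8303 km
10: √((-0.1327·111.32)² + (-0.1149·111.32)²) = √(218.216829 + 163.601188) = 19.5402 km
Threshold 25 km: 2 (15.9156 km), 10 (19.5402 km), 5 (21.8763 km) are within range.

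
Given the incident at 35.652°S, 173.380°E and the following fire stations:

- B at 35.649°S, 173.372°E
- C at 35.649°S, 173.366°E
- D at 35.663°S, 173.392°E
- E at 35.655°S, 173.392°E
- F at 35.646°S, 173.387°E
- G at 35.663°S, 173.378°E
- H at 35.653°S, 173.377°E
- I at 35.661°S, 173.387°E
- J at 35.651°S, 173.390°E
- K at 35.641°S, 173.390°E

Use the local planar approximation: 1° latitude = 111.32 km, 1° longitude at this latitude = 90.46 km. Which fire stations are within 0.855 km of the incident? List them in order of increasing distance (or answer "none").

H, B

Distances from 35.652°S, 173.380°E:
B: √((0.003·111.32)² + (-0.008·90.46)²) = √(0.11153 + 0.52371) = 0.797 km
C: √((0.003·111.32)² + (-0.014·90.46)²) = √(0.11153 + 1.60387) = 1.310 km
D: √((-0.011·111.32)² + (0.012·90.46)²) = √(1.49945 + 1.17835) = 1.636 km
E: √((-0.003·111.32)² + (0.012·90.46)²) = √(0.11153 + 1.17835) = 1.136 km
F: √((0.006·111.32)² + (0.007·90.46)²) = √(0.44612 + 0.40097) = 0.920 km
G: √((-0.011·111.32)² + (-0.002·90.46)²) = √(1.49945 + 0.03273) = 1.238 km
H: √((-0.001·111.32)² + (-0.003·90.46)²) = √(0.01239 + 0.07365) = 0.293 km
I: √((-0.009·111.32)² + (0.007·90.46)²) = √(1.00376 + 0.40097) = 1.185 km
J: √((0.001·111.32)² + (0.010·90.46)²) = √(0.01239 + 0.81830) = 0.911 km
K: √((0.011·111.32)² + (0.010·90.46)²) = √(1.49945 + 0.81830) = 1.522 km
Threshold 0.855 km: H (0.293 km), B (0.797 km) are within range.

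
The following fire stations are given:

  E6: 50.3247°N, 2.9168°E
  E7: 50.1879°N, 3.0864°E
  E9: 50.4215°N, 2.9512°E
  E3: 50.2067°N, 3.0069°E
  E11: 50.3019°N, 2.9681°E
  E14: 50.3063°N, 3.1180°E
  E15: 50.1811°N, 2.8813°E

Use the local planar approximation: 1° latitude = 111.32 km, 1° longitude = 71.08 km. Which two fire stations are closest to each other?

E6 and E11

Pairwise distances:
E6–E7: 19.4226 km
E6–E9: 11.0497 km
E6–E3: 14.6138 km
E6–E11: 4.4428 km
E6–E14: 14.4472 km
E6–E15: 16.1835 km
E7–E9: 27.7233 km
E7–E3: 6.0260 km
E7–E11: 15.2235 km
E7–E14: 13.3703 km
E7–E15: 14.5981 km
E9–E3: 24.2371 km
E9–E11: 13.3680 km
E9–E14: 17.4650 km
E9–E15: 27.2186 km
E3–E11: 10.9506 km
E3–E14: 13.6123 km
E3–E15: 9.3715 km
E11–E14: 10.6661 km
E11–E15: 14.7953 km
E14–E15: 21.8476 km
Closest pair: E6–E11 at 4.4428 km.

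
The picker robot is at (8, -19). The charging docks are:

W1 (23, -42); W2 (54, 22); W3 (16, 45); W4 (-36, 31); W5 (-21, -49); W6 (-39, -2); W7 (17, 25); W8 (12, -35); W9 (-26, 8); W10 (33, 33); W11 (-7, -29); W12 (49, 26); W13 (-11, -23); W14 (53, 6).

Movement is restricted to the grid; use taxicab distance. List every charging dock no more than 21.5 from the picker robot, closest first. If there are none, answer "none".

Distances from (8, -19):
W1: 38
W2: 87
W3: 72
W4: 94
W5: 59
W6: 64
W7: 53
W8: 20
W9: 61
W10: 77
W11: 25
W12: 86
W13: 23
W14: 70
Threshold 21.5: W8 (20) is within range.

W8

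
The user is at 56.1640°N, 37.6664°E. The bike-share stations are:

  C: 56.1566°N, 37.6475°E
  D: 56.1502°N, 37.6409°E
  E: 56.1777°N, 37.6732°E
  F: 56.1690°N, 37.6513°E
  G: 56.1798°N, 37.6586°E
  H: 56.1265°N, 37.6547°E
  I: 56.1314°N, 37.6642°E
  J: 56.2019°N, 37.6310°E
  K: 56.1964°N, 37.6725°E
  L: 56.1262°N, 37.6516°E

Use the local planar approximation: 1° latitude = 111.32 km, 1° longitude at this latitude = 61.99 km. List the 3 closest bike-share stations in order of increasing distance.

Distances from 56.1640°N, 37.6664°E:
C: 1.4322 km
D: 2.2042 km
E: 1.5823 km
F: 1.0890 km
G: 1.8241 km
H: 4.2370 km
I: 3.6316 km
J: 4.7556 km
K: 3.6265 km
L: 4.3068 km
Sorted: F (1.0890 km) < C (1.4322 km) < E (1.5823 km) < G (1.8241 km) < D (2.2042 km) < …

F, C, E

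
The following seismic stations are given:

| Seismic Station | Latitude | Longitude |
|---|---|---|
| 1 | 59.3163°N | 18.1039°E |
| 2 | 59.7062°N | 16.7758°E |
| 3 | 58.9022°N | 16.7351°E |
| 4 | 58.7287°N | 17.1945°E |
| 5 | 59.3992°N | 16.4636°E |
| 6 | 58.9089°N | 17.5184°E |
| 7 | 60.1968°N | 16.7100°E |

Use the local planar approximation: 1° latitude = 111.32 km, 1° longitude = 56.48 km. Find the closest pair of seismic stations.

Pairwise distances:
1–2: √((0.3899·111.32)² + (-1.3281·56.48)²) = √(1883.878396 + 5626.663323) = 86.6634 km
1–3: √((-0.4141·111.32)² + (-1.3688·56.48)²) = √(2124.989832 + 5976.808887) = 90.0100 km
1–4: √((-0.5876·111.32)² + (-0.9094·56.48)²) = √(4278.681601 + 2638.148729) = 83.1675 km
1–5: √((0.0829·111.32)² + (-1.6403·56.48)²) = √(85.163883 + 8582.937417) = 93.1026 km
1–6: √((-0.4074·111.32)² + (-0.5855·56.48)²) = √(2056.782861 + 1093.561407) = 56.1279 km
1–7: √((0.8805·111.32)² + (-1.3939·56.48)²) = √(9607.383258 + 6198.014848) = 125.7195 km
2–3: √((-0.8040·111.32)² + (-0.0407·56.48)²) = √(8010.479122 + 5.284187) = 89.5308 km
2–4: √((-0.9775·111.32)² + (0.4187·56.48)²) = √(11840.769514 + 559.236228) = 111.3553 km
2–5: √((-0.3070·111.32)² + (-0.3122·56.48)²) = √(1167.947029 + 310.924664) = 38.4561 km
2–6: √((-0.7973·111.32)² + (0.7426·56.48)²) = √(7877.527420 + 1759.135390) = 98.1665 km
2–7: √((0.4906·111.32)² + (-0.0658·56.48)²) = √(2982.644431 + 13.811510) = 54.7399 km
3–4: √((-0.1735·111.32)² + (0.4594·56.48)²) = √(373.031369 + 673.242242) = 32.3462 km
3–5: √((0.4970·111.32)² + (-0.2715·56.48)²) = √(3060.970702 + 235.141370) = 57.4118 km
3–6: √((0.0067·111.32)² + (0.7833·56.48)²) = √(0.556283 + 1957.246969) = 44.2471 km
3–7: √((1.2946·111.32)² + (-0.0251·56.48)²) = √(20769.096332 + 2.009726) = 144.1218 km
4–5: √((0.6705·111.32)² + (-0.7309·56.48)²) = √(5571.138557 + 1704.140115) = 85.2952 km
4–6: √((0.1802·111.32)² + (0.3239·56.48)²) = √(402.398144 + 334.665753) = 27.1489 km
4–7: √((1.4681·111.32)² + (-0.4845·56.48)²) = √(26709.002740 + 748.819144) = 165.7040 km
5–6: √((-0.4903·111.32)² + (1.0548·56.48)²) = √(2978.997795 + 3549.193017) = 80.7972 km
5–7: √((0.7976·111.32)² + (0.2464·56.48)²) = √(7883.456688 + 193.673760) = 89.8729 km
6–7: √((1.2879·111.32)² + (-0.8084·56.48)²) = √(20554.678190 + 2084.692413) = 150.4639 km
Closest pair: 4–6 at 27.1489 km.

4 and 6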